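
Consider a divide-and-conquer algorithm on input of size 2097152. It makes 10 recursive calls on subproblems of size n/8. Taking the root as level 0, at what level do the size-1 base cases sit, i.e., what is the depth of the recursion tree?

For divide and conquer with division factor 8:

Problem sizes at each level:
Level 0: 2097152
Level 1: 262144
Level 2: 32768
Level 3: 4096
Level 4: 512
Level 5: 64
Level 6: 8
Level 7: 1

The root is level 0 and the size-1 base case is level 7 (the tree spans levels 0 through 7, i.e. 8 levels counting the root), so the depth is the number of divisions: log_8(2097152) = 7

The recursion tree depth is log_8(2097152) = 7. At each level, the problem size is divided by 8, so it takes 7 divisions to reduce to a base case of size 1. The algorithm makes 10 recursive calls at each level.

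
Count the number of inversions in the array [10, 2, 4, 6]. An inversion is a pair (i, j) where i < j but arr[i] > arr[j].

Finding inversions in [10, 2, 4, 6]:

(0, 1): arr[0]=10 > arr[1]=2
(0, 2): arr[0]=10 > arr[2]=4
(0, 3): arr[0]=10 > arr[3]=6

Total inversions: 3

The array has 3 inversion(s): (0,1), (0,2), (0,3). Each pair (i,j) satisfies i < j and arr[i] > arr[j].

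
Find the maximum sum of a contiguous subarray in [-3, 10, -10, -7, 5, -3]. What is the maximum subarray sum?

Using Kadane's algorithm on [-3, 10, -10, -7, 5, -3]:

Scanning through the array:
Position 1 (value 10): max_ending_here = 10, max_so_far = 10
Position 2 (value -10): max_ending_here = 0, max_so_far = 10
Position 3 (value -7): max_ending_here = -7, max_so_far = 10
Position 4 (value 5): max_ending_here = 5, max_so_far = 10
Position 5 (value -3): max_ending_here = 2, max_so_far = 10

Maximum subarray: [10]
Maximum sum: 10

The maximum subarray is [10] with sum 10. This subarray runs from index 1 to index 1.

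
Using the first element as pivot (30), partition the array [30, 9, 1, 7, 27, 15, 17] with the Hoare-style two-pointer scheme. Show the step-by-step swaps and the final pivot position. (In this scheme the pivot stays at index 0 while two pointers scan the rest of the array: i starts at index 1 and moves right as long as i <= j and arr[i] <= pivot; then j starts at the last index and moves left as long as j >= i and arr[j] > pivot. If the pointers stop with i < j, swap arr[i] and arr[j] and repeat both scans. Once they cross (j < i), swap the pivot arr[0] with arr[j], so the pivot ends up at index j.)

Hoare-style two-pointer partition with pivot = 30:

Initial array: [30, 9, 1, 7, 27, 15, 17]

Pointers start at i = 1, j = 6.
i ends at 7, j ends at 6: the pointers have crossed (j < i), so scanning stops.

Swap pivot arr[0] with arr[6] to place pivot at position 6: [17, 9, 1, 7, 27, 15, 30]
Pivot position: 6

After partitioning with pivot 30, the array becomes [17, 9, 1, 7, 27, 15, 30]. The pivot is placed at index 6. All elements to the left of the pivot are <= 30, and all elements to the right are > 30.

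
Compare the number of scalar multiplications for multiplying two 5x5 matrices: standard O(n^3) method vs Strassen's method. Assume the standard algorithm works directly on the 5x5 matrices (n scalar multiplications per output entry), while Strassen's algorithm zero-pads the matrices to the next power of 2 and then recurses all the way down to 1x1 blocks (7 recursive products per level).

Matrix multiplication for 5x5 matrices:

Strassen's algorithm requires power-of-2 dimensions. Pad 5x5 to 8x8 (next power of 2).

Standard algorithm: 5^3 = 125 multiplications
Strassen's algorithm: 7^(log2(8)) = 7^3 = 343 multiplications
Difference: 125 - 343 = -218 (Strassen uses MORE here due to padding overhead — for small or just-over-power-of-2 n, padding can outweigh the per-level savings)

Standard: 125 multiplications (5^3). Strassen: 343 multiplications (7^3, after padding to 8x8). Strassen reduces 8 recursive multiplications to 7 at each level.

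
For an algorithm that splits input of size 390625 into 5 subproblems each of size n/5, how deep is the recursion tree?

For divide and conquer with division factor 5:

Problem sizes at each level:
Level 0: 390625
Level 1: 78125
Level 2: 15625
Level 3: 3125
Level 4: 625
Level 5: 125
Level 6: 25
Level 7: 5
Level 8: 1

The root is level 0 and the size-1 base case is level 8 (the tree spans levels 0 through 8, i.e. 9 levels counting the root), so the depth is the number of divisions: log_5(390625) = 8

The recursion tree depth is log_5(390625) = 8. At each level, the problem size is divided by 5, so it takes 8 divisions to reduce to a base case of size 1. The algorithm makes 5 recursive calls at each level.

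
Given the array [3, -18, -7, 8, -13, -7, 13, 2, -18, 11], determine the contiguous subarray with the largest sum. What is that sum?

Using Kadane's algorithm on [3, -18, -7, 8, -13, -7, 13, 2, -18, 11]:

Scanning through the array:
Position 1 (value -18): max_ending_here = -15, max_so_far = 3
Position 2 (value -7): max_ending_here = -7, max_so_far = 3
Position 3 (value 8): max_ending_here = 8, max_so_far = 8
Position 4 (value -13): max_ending_here = -5, max_so_far = 8
Position 5 (value -7): max_ending_here = -7, max_so_far = 8
Position 6 (value 13): max_ending_here = 13, max_so_far = 13
Position 7 (value 2): max_ending_here = 15, max_so_far = 15
Position 8 (value -18): max_ending_here = -3, max_so_far = 15
Position 9 (value 11): max_ending_here = 11, max_so_far = 15

Maximum subarray: [13, 2]
Maximum sum: 15

The maximum subarray is [13, 2] with sum 15. This subarray runs from index 6 to index 7.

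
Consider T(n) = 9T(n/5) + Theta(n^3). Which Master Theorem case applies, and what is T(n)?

Master Theorem for T(n) = 9T(n/5) + O(n^3):

a = 9, b = 5, c = 3
log_b(a) = log_5(9) = 1.3652

Case 3: c = 3 > log_5(9) = 1.3652
T(n) = O(n^3) = O(n^3)

For T(n) = 9T(n/5) + O(n^3): log_5(9) = 1.3652. This is Case 3 of the Master Theorem (c > log_b(a), work dominated by root), giving O(n^3).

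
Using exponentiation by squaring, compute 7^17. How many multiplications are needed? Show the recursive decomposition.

Computing 7^17 by squaring (build up from 7^1; each line after the first costs one multiplication):

7^1 = 7
7^2 = (7^1)^2 = 7^2 = 49
7^4 = (7^2)^2 = 49^2 = 2401
7^8 = (7^4)^2 = 2401^2 = 5764801
7^16 = (7^8)^2 = 5764801^2 = 33232930569601
7^17 = 7 * 7^16 = 7 * 33232930569601 = 232630513987207

Result: 232630513987207
Multiplications needed: 5 (5 lines after 7^1)

7^17 = 232630513987207. Using exponentiation by squaring, this requires 5 multiplications. The key idea: if the exponent is even, square the half-power; if odd, multiply by the base once.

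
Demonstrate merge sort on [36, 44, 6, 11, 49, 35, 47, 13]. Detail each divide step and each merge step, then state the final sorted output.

Merge sort trace:

Split: [36, 44, 6, 11, 49, 35, 47, 13] -> [36, 44, 6, 11] and [49, 35, 47, 13]
  Split: [36, 44, 6, 11] -> [36, 44] and [6, 11]
    Split: [36, 44] -> [36] and [44]
    Merge: [36] + [44] -> [36, 44]
    Split: [6, 11] -> [6] and [11]
    Merge: [6] + [11] -> [6, 11]
  Merge: [36, 44] + [6, 11] -> [6, 11, 36, 44]
  Split: [49, 35, 47, 13] -> [49, 35] and [47, 13]
    Split: [49, 35] -> [49] and [35]
    Merge: [49] + [35] -> [35, 49]
    Split: [47, 13] -> [47] and [13]
    Merge: [47] + [13] -> [13, 47]
  Merge: [35, 49] + [13, 47] -> [13, 35, 47, 49]
Merge: [6, 11, 36, 44] + [13, 35, 47, 49] -> [6, 11, 13, 35, 36, 44, 47, 49]

Final sorted array: [6, 11, 13, 35, 36, 44, 47, 49]

The merge sort proceeds by recursively splitting the array and merging sorted halves.
After all merges, the sorted array is [6, 11, 13, 35, 36, 44, 47, 49].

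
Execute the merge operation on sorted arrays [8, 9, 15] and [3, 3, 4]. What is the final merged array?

Merging process:

Compare 8 vs 3: take 3 from right. Merged: [3]
Compare 8 vs 3: take 3 from right. Merged: [3, 3]
Compare 8 vs 4: take 4 from right. Merged: [3, 3, 4]
Append remaining from left: [8, 9, 15]. Merged: [3, 3, 4, 8, 9, 15]

Final merged array: [3, 3, 4, 8, 9, 15]
Total comparisons: 3

The merged array is [3, 3, 4, 8, 9, 15], requiring 3 comparisons. The merge step runs in O(n) time where n is the total number of elements.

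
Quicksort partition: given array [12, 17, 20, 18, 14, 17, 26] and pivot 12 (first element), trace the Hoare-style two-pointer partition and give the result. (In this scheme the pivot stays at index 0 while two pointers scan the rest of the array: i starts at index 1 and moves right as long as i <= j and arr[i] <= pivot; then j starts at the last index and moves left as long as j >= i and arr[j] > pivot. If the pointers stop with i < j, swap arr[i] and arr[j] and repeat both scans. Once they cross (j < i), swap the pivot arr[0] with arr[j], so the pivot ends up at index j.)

Hoare-style two-pointer partition with pivot = 12:

Initial array: [12, 17, 20, 18, 14, 17, 26]

Pointers start at i = 1, j = 6.
i ends at 1, j ends at 0: the pointers have crossed (j < i), so scanning stops.

j = 0, so swapping arr[0] with arr[j] leaves the pivot at position 0: [12, 17, 20, 18, 14, 17, 26]
Pivot position: 0

After partitioning with pivot 12, the array becomes [12, 17, 20, 18, 14, 17, 26]. The pivot is placed at index 0. All elements to the left of the pivot are <= 12, and all elements to the right are > 12.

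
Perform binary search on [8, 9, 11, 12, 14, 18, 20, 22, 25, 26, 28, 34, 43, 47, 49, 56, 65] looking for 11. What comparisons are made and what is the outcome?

Binary search for 11 in [8, 9, 11, 12, 14, 18, 20, 22, 25, 26, 28, 34, 43, 47, 49, 56, 65]:

lo=0, hi=16, mid=8, arr[mid]=25 -> 25 > 11, search left half
lo=0, hi=7, mid=3, arr[mid]=12 -> 12 > 11, search left half
lo=0, hi=2, mid=1, arr[mid]=9 -> 9 < 11, search right half
lo=2, hi=2, mid=2, arr[mid]=11 -> Found target at index 2!

Binary search finds 11 at index 2 after 4 comparisons. The search repeatedly halves the search space by comparing with the middle element.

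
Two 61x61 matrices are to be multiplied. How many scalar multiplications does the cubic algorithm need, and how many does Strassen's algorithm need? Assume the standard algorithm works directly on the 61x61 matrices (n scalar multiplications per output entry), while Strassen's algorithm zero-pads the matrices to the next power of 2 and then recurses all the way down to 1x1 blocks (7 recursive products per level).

Matrix multiplication for 61x61 matrices:

Strassen's algorithm requires power-of-2 dimensions. Pad 61x61 to 64x64 (next power of 2).

Standard algorithm: 61^3 = 226981 multiplications
Strassen's algorithm: 7^(log2(64)) = 7^6 = 117649 multiplications
Savings: 226981 - 117649 = 109332 multiplications

Standard: 226981 multiplications (61^3). Strassen: 117649 multiplications (7^6, after padding to 64x64). Strassen reduces 8 recursive multiplications to 7 at each level.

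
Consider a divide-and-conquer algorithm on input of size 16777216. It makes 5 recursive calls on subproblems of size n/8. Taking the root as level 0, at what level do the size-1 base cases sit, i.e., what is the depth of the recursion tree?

For divide and conquer with division factor 8:

Problem sizes at each level:
Level 0: 16777216
Level 1: 2097152
Level 2: 262144
Level 3: 32768
Level 4: 4096
Level 5: 512
Level 6: 64
Level 7: 8
Level 8: 1

The root is level 0 and the size-1 base case is level 8 (the tree spans levels 0 through 8, i.e. 9 levels counting the root), so the depth is the number of divisions: log_8(16777216) = 8

The recursion tree depth is log_8(16777216) = 8. At each level, the problem size is divided by 8, so it takes 8 divisions to reduce to a base case of size 1. The algorithm makes 5 recursive calls at each level.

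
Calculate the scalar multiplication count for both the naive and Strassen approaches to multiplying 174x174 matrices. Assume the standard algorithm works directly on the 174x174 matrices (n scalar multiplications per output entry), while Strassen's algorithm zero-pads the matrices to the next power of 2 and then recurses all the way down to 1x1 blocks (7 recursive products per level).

Matrix multiplication for 174x174 matrices:

Strassen's algorithm requires power-of-2 dimensions. Pad 174x174 to 256x256 (next power of 2).

Standard algorithm: 174^3 = 5268024 multiplications
Strassen's algorithm: 7^(log2(256)) = 7^8 = 5764801 multiplications
Difference: 5268024 - 5764801 = -496777 (Strassen uses MORE here due to padding overhead — for small or just-over-power-of-2 n, padding can outweigh the per-level savings)

Standard: 5268024 multiplications (174^3). Strassen: 5764801 multiplications (7^8, after padding to 256x256). Strassen reduces 8 recursive multiplications to 7 at each level.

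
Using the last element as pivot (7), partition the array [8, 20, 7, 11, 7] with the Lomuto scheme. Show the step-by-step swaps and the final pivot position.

Lomuto partition with pivot = 7:

Initial array: [8, 20, 7, 11, 7]

arr[0]=8 > 7: no swap
arr[1]=20 > 7: no swap
arr[2]=7 <= 7: swap with position 0, array becomes [7, 20, 8, 11, 7]
arr[3]=11 > 7: no swap

Place pivot at position 1: [7, 7, 8, 11, 20]
Pivot position: 1

After partitioning with pivot 7, the array becomes [7, 7, 8, 11, 20]. The pivot is placed at index 1. All elements to the left of the pivot are <= 7, and all elements to the right are > 7.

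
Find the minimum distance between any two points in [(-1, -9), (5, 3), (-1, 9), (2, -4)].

Computing all pairwise distances among 4 points:

d((-1, -9), (5, 3)) = 13.4164
d((-1, -9), (-1, 9)) = 18.0
d((-1, -9), (2, -4)) = 5.831 <-- minimum
d((5, 3), (-1, 9)) = 8.4853
d((5, 3), (2, -4)) = 7.6158
d((-1, 9), (2, -4)) = 13.3417

Closest pair: (-1, -9) and (2, -4) with distance 5.831

The closest pair is (-1, -9) and (2, -4) with Euclidean distance 5.831. For 4 points, brute-force pairwise comparison is shown above. For large n, the divide-and-conquer algorithm (sort by x, recurse on halves, check the dividing strip) achieves O(n log n).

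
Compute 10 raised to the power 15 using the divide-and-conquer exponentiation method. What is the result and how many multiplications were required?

Computing 10^15 by squaring (build up from 10^1; each line after the first costs one multiplication):

10^1 = 10
10^2 = (10^1)^2 = 10^2 = 100
10^3 = 10 * 10^2 = 10 * 100 = 1000
10^6 = (10^3)^2 = 1000^2 = 1000000
10^7 = 10 * 10^6 = 10 * 1000000 = 10000000
10^14 = (10^7)^2 = 10000000^2 = 100000000000000
10^15 = 10 * 10^14 = 10 * 100000000000000 = 1000000000000000

Result: 1000000000000000
Multiplications needed: 6 (6 lines after 10^1)

10^15 = 1000000000000000. Using exponentiation by squaring, this requires 6 multiplications. The key idea: if the exponent is even, square the half-power; if odd, multiply by the base once.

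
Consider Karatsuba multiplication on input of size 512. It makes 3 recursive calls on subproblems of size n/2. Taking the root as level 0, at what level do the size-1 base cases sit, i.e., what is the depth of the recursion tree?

For divide and conquer with division factor 2:

Problem sizes at each level:
Level 0: 512
Level 1: 256
Level 2: 128
Level 3: 64
Level 4: 32
Level 5: 16
Level 6: 8
Level 7: 4
Level 8: 2
Level 9: 1

The root is level 0 and the size-1 base case is level 9 (the tree spans levels 0 through 9, i.e. 10 levels counting the root), so the depth is the number of divisions: log_2(512) = 9

The recursion tree depth is log_2(512) = 9. At each level, the problem size is divided by 2, so it takes 9 divisions to reduce to a base case of size 1. The algorithm makes 3 recursive calls at each level.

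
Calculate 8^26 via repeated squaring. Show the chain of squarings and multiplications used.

Computing 8^26 by squaring (build up from 8^1; each line after the first costs one multiplication):

8^1 = 8
8^2 = (8^1)^2 = 8^2 = 64
8^3 = 8 * 8^2 = 8 * 64 = 512
8^6 = (8^3)^2 = 512^2 = 262144
8^12 = (8^6)^2 = 262144^2 = 68719476736
8^13 = 8 * 8^12 = 8 * 68719476736 = 549755813888
8^26 = (8^13)^2 = 549755813888^2 = 302231454903657293676544

Result: 302231454903657293676544
Multiplications needed: 6 (6 lines after 8^1)

8^26 = 302231454903657293676544. Using exponentiation by squaring, this requires 6 multiplications. The key idea: if the exponent is even, square the half-power; if odd, multiply by the base once.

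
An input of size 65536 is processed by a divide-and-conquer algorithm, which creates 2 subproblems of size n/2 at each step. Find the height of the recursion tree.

For divide and conquer with division factor 2:

Problem sizes at each level:
Level 0: 65536
Level 1: 32768
Level 2: 16384
Level 3: 8192
Level 4: 4096
Level 5: 2048
Level 6: 1024
Level 7: 512
Level 8: 256
Level 9: 128
Level 10: 64
Level 11: 32
Level 12: 16
Level 13: 8
Level 14: 4
Level 15: 2
Level 16: 1

The root is level 0 and the size-1 base case is level 16 (the tree spans levels 0 through 16, i.e. 17 levels counting the root), so the depth is the number of divisions: log_2(65536) = 16

The recursion tree depth is log_2(65536) = 16. At each level, the problem size is divided by 2, so it takes 16 divisions to reduce to a base case of size 1. The algorithm makes 2 recursive calls at each level.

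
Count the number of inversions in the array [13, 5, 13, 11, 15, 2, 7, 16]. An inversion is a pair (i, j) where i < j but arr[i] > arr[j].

Finding inversions in [13, 5, 13, 11, 15, 2, 7, 16]:

(0, 1): arr[0]=13 > arr[1]=5
(0, 3): arr[0]=13 > arr[3]=11
(0, 5): arr[0]=13 > arr[5]=2
(0, 6): arr[0]=13 > arr[6]=7
(1, 5): arr[1]=5 > arr[5]=2
(2, 3): arr[2]=13 > arr[3]=11
(2, 5): arr[2]=13 > arr[5]=2
(2, 6): arr[2]=13 > arr[6]=7
(3, 5): arr[3]=11 > arr[5]=2
(3, 6): arr[3]=11 > arr[6]=7
(4, 5): arr[4]=15 > arr[5]=2
(4, 6): arr[4]=15 > arr[6]=7

Total inversions: 12

The array has 12 inversion(s): (0,1), (0,3), (0,5), (0,6), (1,5), (2,3), (2,5), (2,6), (3,5), (3,6), (4,5), (4,6). Each pair (i,j) satisfies i < j and arr[i] > arr[j].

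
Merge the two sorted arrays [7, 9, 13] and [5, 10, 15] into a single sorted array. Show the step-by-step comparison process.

Merging process:

Compare 7 vs 5: take 5 from right. Merged: [5]
Compare 7 vs 10: take 7 from left. Merged: [5, 7]
Compare 9 vs 10: take 9 from left. Merged: [5, 7, 9]
Compare 13 vs 10: take 10 from right. Merged: [5, 7, 9, 10]
Compare 13 vs 15: take 13 from left. Merged: [5, 7, 9, 10, 13]
Append remaining from right: [15]. Merged: [5, 7, 9, 10, 13, 15]

Final merged array: [5, 7, 9, 10, 13, 15]
Total comparisons: 5

The merged array is [5, 7, 9, 10, 13, 15], requiring 5 comparisons. The merge step runs in O(n) time where n is the total number of elements.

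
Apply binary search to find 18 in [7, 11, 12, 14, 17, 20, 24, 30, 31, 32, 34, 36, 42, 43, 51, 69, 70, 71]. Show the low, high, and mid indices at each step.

Binary search for 18 in [7, 11, 12, 14, 17, 20, 24, 30, 31, 32, 34, 36, 42, 43, 51, 69, 70, 71]:

lo=0, hi=17, mid=8, arr[mid]=31 -> 31 > 18, search left half
lo=0, hi=7, mid=3, arr[mid]=14 -> 14 < 18, search right half
lo=4, hi=7, mid=5, arr[mid]=20 -> 20 > 18, search left half
lo=4, hi=4, mid=4, arr[mid]=17 -> 17 < 18, search right half
lo=5 > hi=4, target 18 not found

Binary search determines that 18 is not in the array after 4 comparisons. The search space was exhausted without finding the target.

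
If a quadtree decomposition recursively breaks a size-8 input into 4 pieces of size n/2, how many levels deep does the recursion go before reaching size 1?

For divide and conquer with division factor 2:

Problem sizes at each level:
Level 0: 8
Level 1: 4
Level 2: 2
Level 3: 1

The root is level 0 and the size-1 base case is level 3 (the tree spans levels 0 through 3, i.e. 4 levels counting the root), so the depth is the number of divisions: log_2(8) = 3

The recursion tree depth is log_2(8) = 3. At each level, the problem size is divided by 2, so it takes 3 divisions to reduce to a base case of size 1. The algorithm makes 4 recursive calls at each level.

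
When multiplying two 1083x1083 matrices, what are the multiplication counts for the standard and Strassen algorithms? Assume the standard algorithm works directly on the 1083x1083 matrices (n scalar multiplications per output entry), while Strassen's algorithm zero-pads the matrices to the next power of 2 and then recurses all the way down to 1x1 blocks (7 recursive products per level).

Matrix multiplication for 1083x1083 matrices:

Strassen's algorithm requires power-of-2 dimensions. Pad 1083x1083 to 2048x2048 (next power of 2).

Standard algorithm: 1083^3 = 1270238787 multiplications
Strassen's algorithm: 7^(log2(2048)) = 7^11 = 1977326743 multiplications
Difference: 1270238787 - 1977326743 = -707087956 (Strassen uses MORE here due to padding overhead — for small or just-over-power-of-2 n, padding can outweigh the per-level savings)

Standard: 1270238787 multiplications (1083^3). Strassen: 1977326743 multiplications (7^11, after padding to 2048x2048). Strassen reduces 8 recursive multiplications to 7 at each level.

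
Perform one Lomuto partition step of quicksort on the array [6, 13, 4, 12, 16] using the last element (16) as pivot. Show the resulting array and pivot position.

Lomuto partition with pivot = 16:

Initial array: [6, 13, 4, 12, 16]

arr[0]=6 <= 16: swap with position 0, array becomes [6, 13, 4, 12, 16]
arr[1]=13 <= 16: swap with position 1, array becomes [6, 13, 4, 12, 16]
arr[2]=4 <= 16: swap with position 2, array becomes [6, 13, 4, 12, 16]
arr[3]=12 <= 16: swap with position 3, array becomes [6, 13, 4, 12, 16]

Place pivot at position 4: [6, 13, 4, 12, 16]
Pivot position: 4

After partitioning with pivot 16, the array becomes [6, 13, 4, 12, 16]. The pivot is placed at index 4. All elements to the left of the pivot are <= 16, and all elements to the right are > 16.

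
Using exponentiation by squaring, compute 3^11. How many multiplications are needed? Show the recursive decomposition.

Computing 3^11 by squaring (build up from 3^1; each line after the first costs one multiplication):

3^1 = 3
3^2 = (3^1)^2 = 3^2 = 9
3^4 = (3^2)^2 = 9^2 = 81
3^5 = 3 * 3^4 = 3 * 81 = 243
3^10 = (3^5)^2 = 243^2 = 59049
3^11 = 3 * 3^10 = 3 * 59049 = 177147

Result: 177147
Multiplications needed: 5 (5 lines after 3^1)

3^11 = 177147. Using exponentiation by squaring, this requires 5 multiplications. The key idea: if the exponent is even, square the half-power; if odd, multiply by the base once.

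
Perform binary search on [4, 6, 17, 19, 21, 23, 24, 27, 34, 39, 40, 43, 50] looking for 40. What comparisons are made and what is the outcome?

Binary search for 40 in [4, 6, 17, 19, 21, 23, 24, 27, 34, 39, 40, 43, 50]:

lo=0, hi=12, mid=6, arr[mid]=24 -> 24 < 40, search right half
lo=7, hi=12, mid=9, arr[mid]=39 -> 39 < 40, search right half
lo=10, hi=12, mid=11, arr[mid]=43 -> 43 > 40, search left half
lo=10, hi=10, mid=10, arr[mid]=40 -> Found target at index 10!

Binary search finds 40 at index 10 after 4 comparisons. The search repeatedly halves the search space by comparing with the middle element.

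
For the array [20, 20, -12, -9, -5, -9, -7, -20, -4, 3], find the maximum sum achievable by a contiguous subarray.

Using Kadane's algorithm on [20, 20, -12, -9, -5, -9, -7, -20, -4, 3]:

Scanning through the array:
Position 1 (value 20): max_ending_here = 40, max_so_far = 40
Position 2 (value -12): max_ending_here = 28, max_so_far = 40
Position 3 (value -9): max_ending_here = 19, max_so_far = 40
Position 4 (value -5): max_ending_here = 14, max_so_far = 40
Position 5 (value -9): max_ending_here = 5, max_so_far = 40
Position 6 (value -7): max_ending_here = -2, max_so_far = 40
Position 7 (value -20): max_ending_here = -20, max_so_far = 40
Position 8 (value -4): max_ending_here = -4, max_so_far = 40
Position 9 (value 3): max_ending_here = 3, max_so_far = 40

Maximum subarray: [20, 20]
Maximum sum: 40

The maximum subarray is [20, 20] with sum 40. This subarray runs from index 0 to index 1.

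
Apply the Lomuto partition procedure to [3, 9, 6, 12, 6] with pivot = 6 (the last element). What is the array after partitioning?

Lomuto partition with pivot = 6:

Initial array: [3, 9, 6, 12, 6]

arr[0]=3 <= 6: swap with position 0, array becomes [3, 9, 6, 12, 6]
arr[1]=9 > 6: no swap
arr[2]=6 <= 6: swap with position 1, array becomes [3, 6, 9, 12, 6]
arr[3]=12 > 6: no swap

Place pivot at position 2: [3, 6, 6, 12, 9]
Pivot position: 2

After partitioning with pivot 6, the array becomes [3, 6, 6, 12, 9]. The pivot is placed at index 2. All elements to the left of the pivot are <= 6, and all elements to the right are > 6.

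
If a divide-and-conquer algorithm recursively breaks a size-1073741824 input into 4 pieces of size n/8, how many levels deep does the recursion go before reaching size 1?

For divide and conquer with division factor 8:

Problem sizes at each level:
Level 0: 1073741824
Level 1: 134217728
Level 2: 16777216
Level 3: 2097152
Level 4: 262144
Level 5: 32768
Level 6: 4096
Level 7: 512
Level 8: 64
Level 9: 8
Level 10: 1

The root is level 0 and the size-1 base case is level 10 (the tree spans levels 0 through 10, i.e. 11 levels counting the root), so the depth is the number of divisions: log_8(1073741824) = 10

The recursion tree depth is log_8(1073741824) = 10. At each level, the problem size is divided by 8, so it takes 10 divisions to reduce to a base case of size 1. The algorithm makes 4 recursive calls at each level.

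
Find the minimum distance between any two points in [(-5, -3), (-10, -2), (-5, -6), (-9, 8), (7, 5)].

Computing all pairwise distances among 5 points:

d((-5, -3), (-10, -2)) = 5.099
d((-5, -3), (-5, -6)) = 3.0 <-- minimum
d((-5, -3), (-9, 8)) = 11.7047
d((-5, -3), (7, 5)) = 14.4222
d((-10, -2), (-5, -6)) = 6.4031
d((-10, -2), (-9, 8)) = 10.0499
d((-10, -2), (7, 5)) = 18.3848
d((-5, -6), (-9, 8)) = 14.5602
d((-5, -6), (7, 5)) = 16.2788
d((-9, 8), (7, 5)) = 16.2788

Closest pair: (-5, -3) and (-5, -6) with distance 3.0

The closest pair is (-5, -3) and (-5, -6) with Euclidean distance 3.0. For 5 points, brute-force pairwise comparison is shown above. For large n, the divide-and-conquer algorithm (sort by x, recurse on halves, check the dividing strip) achieves O(n log n).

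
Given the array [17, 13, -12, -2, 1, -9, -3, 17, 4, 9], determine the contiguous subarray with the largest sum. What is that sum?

Using Kadane's algorithm on [17, 13, -12, -2, 1, -9, -3, 17, 4, 9]:

Scanning through the array:
Position 1 (value 13): max_ending_here = 30, max_so_far = 30
Position 2 (value -12): max_ending_here = 18, max_so_far = 30
Position 3 (value -2): max_ending_here = 16, max_so_far = 30
Position 4 (value 1): max_ending_here = 17, max_so_far = 30
Position 5 (value -9): max_ending_here = 8, max_so_far = 30
Position 6 (value -3): max_ending_here = 5, max_so_far = 30
Position 7 (value 17): max_ending_here = 22, max_so_far = 30
Position 8 (value 4): max_ending_here = 26, max_so_far = 30
Position 9 (value 9): max_ending_here = 35, max_so_far = 35

Maximum subarray: [17, 13, -12, -2, 1, -9, -3, 17, 4, 9]
Maximum sum: 35

The maximum subarray is [17, 13, -12, -2, 1, -9, -3, 17, 4, 9] with sum 35. This subarray runs from index 0 to index 9.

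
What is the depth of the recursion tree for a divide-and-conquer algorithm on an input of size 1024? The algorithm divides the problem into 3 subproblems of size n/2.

For divide and conquer with division factor 2:

Problem sizes at each level:
Level 0: 1024
Level 1: 512
Level 2: 256
Level 3: 128
Level 4: 64
Level 5: 32
Level 6: 16
Level 7: 8
Level 8: 4
Level 9: 2
Level 10: 1

The root is level 0 and the size-1 base case is level 10 (the tree spans levels 0 through 10, i.e. 11 levels counting the root), so the depth is the number of divisions: log_2(1024) = 10

The recursion tree depth is log_2(1024) = 10. At each level, the problem size is divided by 2, so it takes 10 divisions to reduce to a base case of size 1. The algorithm makes 3 recursive calls at each level.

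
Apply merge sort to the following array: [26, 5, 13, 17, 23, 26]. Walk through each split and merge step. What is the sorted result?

Merge sort trace:

Split: [26, 5, 13, 17, 23, 26] -> [26, 5, 13] and [17, 23, 26]
  Split: [26, 5, 13] -> [26] and [5, 13]
    Split: [5, 13] -> [5] and [13]
    Merge: [5] + [13] -> [5, 13]
  Merge: [26] + [5, 13] -> [5, 13, 26]
  Split: [17, 23, 26] -> [17] and [23, 26]
    Split: [23, 26] -> [23] and [26]
    Merge: [23] + [26] -> [23, 26]
  Merge: [17] + [23, 26] -> [17, 23, 26]
Merge: [5, 13, 26] + [17, 23, 26] -> [5, 13, 17, 23, 26, 26]

Final sorted array: [5, 13, 17, 23, 26, 26]

The merge sort proceeds by recursively splitting the array and merging sorted halves.
After all merges, the sorted array is [5, 13, 17, 23, 26, 26].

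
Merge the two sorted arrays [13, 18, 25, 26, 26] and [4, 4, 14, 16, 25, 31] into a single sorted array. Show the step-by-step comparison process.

Merging process:

Compare 13 vs 4: take 4 from right. Merged: [4]
Compare 13 vs 4: take 4 from right. Merged: [4, 4]
Compare 13 vs 14: take 13 from left. Merged: [4, 4, 13]
Compare 18 vs 14: take 14 from right. Merged: [4, 4, 13, 14]
Compare 18 vs 16: take 16 from right. Merged: [4, 4, 13, 14, 16]
Compare 18 vs 25: take 18 from left. Merged: [4, 4, 13, 14, 16, 18]
Compare 25 vs 25: take 25 from left. Merged: [4, 4, 13, 14, 16, 18, 25]
Compare 26 vs 25: take 25 from right. Merged: [4, 4, 13, 14, 16, 18, 25, 25]
Compare 26 vs 31: take 26 from left. Merged: [4, 4, 13, 14, 16, 18, 25, 25, 26]
Compare 26 vs 31: take 26 from left. Merged: [4, 4, 13, 14, 16, 18, 25, 25, 26, 26]
Append remaining from right: [31]. Merged: [4, 4, 13, 14, 16, 18, 25, 25, 26, 26, 31]

Final merged array: [4, 4, 13, 14, 16, 18, 25, 25, 26, 26, 31]
Total comparisons: 10

The merged array is [4, 4, 13, 14, 16, 18, 25, 25, 26, 26, 31], requiring 10 comparisons. The merge step runs in O(n) time where n is the total number of elements.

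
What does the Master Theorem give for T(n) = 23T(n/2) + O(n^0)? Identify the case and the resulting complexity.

Master Theorem for T(n) = 23T(n/2) + O(n^0):

a = 23, b = 2, c = 0
log_b(a) = log_2(23) = 4.5236

Case 1: c = 0 < log_2(23) = 4.5236
T(n) = O(n^(log_2 23))

For T(n) = 23T(n/2) + O(n^0): log_2(23) = 4.5236. This is Case 1 of the Master Theorem (c < log_b(a), work dominated by leaves), giving O(n^(log_2 23)).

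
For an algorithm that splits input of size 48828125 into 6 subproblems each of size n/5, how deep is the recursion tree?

For divide and conquer with division factor 5:

Problem sizes at each level:
Level 0: 48828125
Level 1: 9765625
Level 2: 1953125
Level 3: 390625
Level 4: 78125
Level 5: 15625
Level 6: 3125
Level 7: 625
Level 8: 125
Level 9: 25
Level 10: 5
Level 11: 1

The root is level 0 and the size-1 base case is level 11 (the tree spans levels 0 through 11, i.e. 12 levels counting the root), so the depth is the number of divisions: log_5(48828125) = 11

The recursion tree depth is log_5(48828125) = 11. At each level, the problem size is divided by 5, so it takes 11 divisions to reduce to a base case of size 1. The algorithm makes 6 recursive calls at each level.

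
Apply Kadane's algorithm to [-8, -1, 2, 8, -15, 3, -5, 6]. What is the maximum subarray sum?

Using Kadane's algorithm on [-8, -1, 2, 8, -15, 3, -5, 6]:

Scanning through the array:
Position 1 (value -1): max_ending_here = -1, max_so_far = -1
Position 2 (value 2): max_ending_here = 2, max_so_far = 2
Position 3 (value 8): max_ending_here = 10, max_so_far = 10
Position 4 (value -15): max_ending_here = -5, max_so_far = 10
Position 5 (value 3): max_ending_here = 3, max_so_far = 10
Position 6 (value -5): max_ending_here = -2, max_so_far = 10
Position 7 (value 6): max_ending_here = 6, max_so_far = 10

Maximum subarray: [2, 8]
Maximum sum: 10

The maximum subarray is [2, 8] with sum 10. This subarray runs from index 2 to index 3.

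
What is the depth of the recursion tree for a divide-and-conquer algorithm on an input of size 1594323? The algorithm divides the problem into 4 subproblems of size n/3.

For divide and conquer with division factor 3:

Problem sizes at each level:
Level 0: 1594323
Level 1: 531441
Level 2: 177147
Level 3: 59049
Level 4: 19683
Level 5: 6561
Level 6: 2187
Level 7: 729
Level 8: 243
Level 9: 81
Level 10: 27
Level 11: 9
Level 12: 3
Level 13: 1

The root is level 0 and the size-1 base case is level 13 (the tree spans levels 0 through 13, i.e. 14 levels counting the root), so the depth is the number of divisions: log_3(1594323) = 13

The recursion tree depth is log_3(1594323) = 13. At each level, the problem size is divided by 3, so it takes 13 divisions to reduce to a base case of size 1. The algorithm makes 4 recursive calls at each level.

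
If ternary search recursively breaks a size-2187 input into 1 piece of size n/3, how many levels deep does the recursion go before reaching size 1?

For divide and conquer with division factor 3:

Problem sizes at each level:
Level 0: 2187
Level 1: 729
Level 2: 243
Level 3: 81
Level 4: 27
Level 5: 9
Level 6: 3
Level 7: 1

The root is level 0 and the size-1 base case is level 7 (the tree spans levels 0 through 7, i.e. 8 levels counting the root), so the depth is the number of divisions: log_3(2187) = 7

The recursion tree depth is log_3(2187) = 7. At each level, the problem size is divided by 3, so it takes 7 divisions to reduce to a base case of size 1. The algorithm makes 1 recursive call at each level.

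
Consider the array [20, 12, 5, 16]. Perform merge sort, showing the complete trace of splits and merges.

Merge sort trace:

Split: [20, 12, 5, 16] -> [20, 12] and [5, 16]
  Split: [20, 12] -> [20] and [12]
  Merge: [20] + [12] -> [12, 20]
  Split: [5, 16] -> [5] and [16]
  Merge: [5] + [16] -> [5, 16]
Merge: [12, 20] + [5, 16] -> [5, 12, 16, 20]

Final sorted array: [5, 12, 16, 20]

The merge sort proceeds by recursively splitting the array and merging sorted halves.
After all merges, the sorted array is [5, 12, 16, 20].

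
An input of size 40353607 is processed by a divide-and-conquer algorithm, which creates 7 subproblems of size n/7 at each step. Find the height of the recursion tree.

For divide and conquer with division factor 7:

Problem sizes at each level:
Level 0: 40353607
Level 1: 5764801
Level 2: 823543
Level 3: 117649
Level 4: 16807
Level 5: 2401
Level 6: 343
Level 7: 49
Level 8: 7
Level 9: 1

The root is level 0 and the size-1 base case is level 9 (the tree spans levels 0 through 9, i.e. 10 levels counting the root), so the depth is the number of divisions: log_7(40353607) = 9

The recursion tree depth is log_7(40353607) = 9. At each level, the problem size is divided by 7, so it takes 9 divisions to reduce to a base case of size 1. The algorithm makes 7 recursive calls at each level.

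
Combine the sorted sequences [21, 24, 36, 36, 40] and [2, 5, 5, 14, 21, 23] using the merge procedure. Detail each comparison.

Merging process:

Compare 21 vs 2: take 2 from right. Merged: [2]
Compare 21 vs 5: take 5 from right. Merged: [2, 5]
Compare 21 vs 5: take 5 from right. Merged: [2, 5, 5]
Compare 21 vs 14: take 14 from right. Merged: [2, 5, 5, 14]
Compare 21 vs 21: take 21 from left. Merged: [2, 5, 5, 14, 21]
Compare 24 vs 21: take 21 from right. Merged: [2, 5, 5, 14, 21, 21]
Compare 24 vs 23: take 23 from right. Merged: [2, 5, 5, 14, 21, 21, 23]
Append remaining from left: [24, 36, 36, 40]. Merged: [2, 5, 5, 14, 21, 21, 23, 24, 36, 36, 40]

Final merged array: [2, 5, 5, 14, 21, 21, 23, 24, 36, 36, 40]
Total comparisons: 7

The merged array is [2, 5, 5, 14, 21, 21, 23, 24, 36, 36, 40], requiring 7 comparisons. The merge step runs in O(n) time where n is the total number of elements.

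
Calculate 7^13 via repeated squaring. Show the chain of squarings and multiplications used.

Computing 7^13 by squaring (build up from 7^1; each line after the first costs one multiplication):

7^1 = 7
7^2 = (7^1)^2 = 7^2 = 49
7^3 = 7 * 7^2 = 7 * 49 = 343
7^6 = (7^3)^2 = 343^2 = 117649
7^12 = (7^6)^2 = 117649^2 = 13841287201
7^13 = 7 * 7^12 = 7 * 13841287201 = 96889010407

Result: 96889010407
Multiplications needed: 5 (5 lines after 7^1)

7^13 = 96889010407. Using exponentiation by squaring, this requires 5 multiplications. The key idea: if the exponent is even, square the half-power; if odd, multiply by the base once.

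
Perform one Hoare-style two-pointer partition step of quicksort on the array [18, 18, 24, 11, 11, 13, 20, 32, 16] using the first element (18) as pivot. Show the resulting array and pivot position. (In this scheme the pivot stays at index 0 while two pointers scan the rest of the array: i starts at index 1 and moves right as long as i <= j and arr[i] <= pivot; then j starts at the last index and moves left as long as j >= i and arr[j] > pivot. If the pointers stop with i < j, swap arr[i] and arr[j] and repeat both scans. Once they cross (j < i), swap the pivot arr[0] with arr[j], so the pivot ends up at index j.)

Hoare-style two-pointer partition with pivot = 18:

Initial array: [18, 18, 24, 11, 11, 13, 20, 32, 16]

Pointers start at i = 1, j = 8.
i stops at index 2 (arr[2]=24 > 18), j stops at index 8 (arr[8]=16 <= 18): swap arr[2] and arr[8], array becomes [18, 18, 16, 11, 11, 13, 20, 32, 24]
i ends at 6, j ends at 5: the pointers have crossed (j < i), so scanning stops.

Swap pivot arr[0] with arr[5] to place pivot at position 5: [13, 18, 16, 11, 11, 18, 20, 32, 24]
Pivot position: 5

After partitioning with pivot 18, the array becomes [13, 18, 16, 11, 11, 18, 20, 32, 24]. The pivot is placed at index 5. All elements to the left of the pivot are <= 18, and all elements to the right are > 18.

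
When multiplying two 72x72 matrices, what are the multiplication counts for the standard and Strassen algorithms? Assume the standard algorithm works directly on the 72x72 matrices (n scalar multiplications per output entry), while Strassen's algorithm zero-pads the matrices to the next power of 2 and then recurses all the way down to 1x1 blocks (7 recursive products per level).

Matrix multiplication for 72x72 matrices:

Strassen's algorithm requires power-of-2 dimensions. Pad 72x72 to 128x128 (next power of 2).

Standard algorithm: 72^3 = 373248 multiplications
Strassen's algorithm: 7^(log2(128)) = 7^7 = 823543 multiplications
Difference: 373248 - 823543 = -450295 (Strassen uses MORE here due to padding overhead — for small or just-over-power-of-2 n, padding can outweigh the per-level savings)

Standard: 373248 multiplications (72^3). Strassen: 823543 multiplications (7^7, after padding to 128x128). Strassen reduces 8 recursive multiplications to 7 at each level.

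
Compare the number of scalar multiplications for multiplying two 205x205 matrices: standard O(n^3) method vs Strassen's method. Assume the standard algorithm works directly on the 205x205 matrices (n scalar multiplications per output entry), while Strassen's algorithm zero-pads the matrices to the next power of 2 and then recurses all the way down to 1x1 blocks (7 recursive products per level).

Matrix multiplication for 205x205 matrices:

Strassen's algorithm requires power-of-2 dimensions. Pad 205x205 to 256x256 (next power of 2).

Standard algorithm: 205^3 = 8615125 multiplications
Strassen's algorithm: 7^(log2(256)) = 7^8 = 5764801 multiplications
Savings: 8615125 - 5764801 = 2850324 multiplications

Standard: 8615125 multiplications (205^3). Strassen: 5764801 multiplications (7^8, after padding to 256x256). Strassen reduces 8 recursive multiplications to 7 at each level.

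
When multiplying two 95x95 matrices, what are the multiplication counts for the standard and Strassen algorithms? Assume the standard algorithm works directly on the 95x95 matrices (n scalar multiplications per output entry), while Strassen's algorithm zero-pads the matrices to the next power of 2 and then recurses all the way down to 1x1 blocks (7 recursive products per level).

Matrix multiplication for 95x95 matrices:

Strassen's algorithm requires power-of-2 dimensions. Pad 95x95 to 128x128 (next power of 2).

Standard algorithm: 95^3 = 857375 multiplications
Strassen's algorithm: 7^(log2(128)) = 7^7 = 823543 multiplications
Savings: 857375 - 823543 = 33832 multiplications

Standard: 857375 multiplications (95^3). Strassen: 823543 multiplications (7^7, after padding to 128x128). Strassen reduces 8 recursive multiplications to 7 at each level.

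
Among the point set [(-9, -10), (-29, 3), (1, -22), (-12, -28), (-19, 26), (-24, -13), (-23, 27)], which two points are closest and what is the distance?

Computing all pairwise distances among 7 points:

d((-9, -10), (-29, 3)) = 23.8537
d((-9, -10), (1, -22)) = 15.6205
d((-9, -10), (-12, -28)) = 18.2483
d((-9, -10), (-19, 26)) = 37.3631
d((-9, -10), (-24, -13)) = 15.2971
d((-9, -10), (-23, 27)) = 39.5601
d((-29, 3), (1, -22)) = 39.0512
d((-29, 3), (-12, -28)) = 35.3553
d((-29, 3), (-19, 26)) = 25.0799
d((-29, 3), (-24, -13)) = 16.7631
d((-29, 3), (-23, 27)) = 24.7386
d((1, -22), (-12, -28)) = 14.3178
d((1, -22), (-19, 26)) = 52.0
d((1, -22), (-24, -13)) = 26.5707
d((1, -22), (-23, 27)) = 54.5619
d((-12, -28), (-19, 26)) = 54.4518
d((-12, -28), (-24, -13)) = 19.2094
d((-12, -28), (-23, 27)) = 56.0892
d((-19, 26), (-24, -13)) = 39.3192
d((-19, 26), (-23, 27)) = 4.1231 <-- minimum
d((-24, -13), (-23, 27)) = 40.0125

Closest pair: (-19, 26) and (-23, 27) with distance 4.1231

The closest pair is (-19, 26) and (-23, 27) with Euclidean distance 4.1231. For 7 points, brute-force pairwise comparison is shown above. For large n, the divide-and-conquer algorithm (sort by x, recurse on halves, check the dividing strip) achieves O(n log n).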